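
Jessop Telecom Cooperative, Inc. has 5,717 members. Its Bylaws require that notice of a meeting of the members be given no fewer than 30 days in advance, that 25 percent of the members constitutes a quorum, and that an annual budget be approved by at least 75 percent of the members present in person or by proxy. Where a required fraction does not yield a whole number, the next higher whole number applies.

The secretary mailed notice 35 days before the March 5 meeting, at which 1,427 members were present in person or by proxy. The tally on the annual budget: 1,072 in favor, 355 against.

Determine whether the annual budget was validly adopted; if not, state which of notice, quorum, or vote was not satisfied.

Notice: 35 days given; 30 required. Satisfied.
Quorum: 25% of 5,717 = 1,429.25, rounded up to 1,430; 1,427 present. Not satisfied.
Vote: requires three-fourths of those present (1,427); 3/4 of 1427 = 1070.25, rounded up to 1071, so 1,071 needed; 1,072 in favor. Satisfied.

Invalid — quorum requirement not satisfied.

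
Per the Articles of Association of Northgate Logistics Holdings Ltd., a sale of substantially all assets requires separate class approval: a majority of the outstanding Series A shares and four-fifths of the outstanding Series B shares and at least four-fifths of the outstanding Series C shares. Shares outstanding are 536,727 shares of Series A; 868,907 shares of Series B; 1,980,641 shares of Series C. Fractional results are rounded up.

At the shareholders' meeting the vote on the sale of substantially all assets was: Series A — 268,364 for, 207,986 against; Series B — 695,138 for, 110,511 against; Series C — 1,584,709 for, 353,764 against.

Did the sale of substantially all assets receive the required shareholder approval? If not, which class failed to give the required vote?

Approved — every class gave the required vote.

Series A: a majority of 536727 is 268364; 268,364 required, 268,364 in favor — approved.
Series B: 4/5 of 868907 = 695125.60, rounded up to 695126; 695,126 required, 695,138 in favor — approved.
Series C: 4/5 of 1980641 = 1584512.80, rounded up to 1584513; 1,584,513 required, 1,584,709 in favor — approved.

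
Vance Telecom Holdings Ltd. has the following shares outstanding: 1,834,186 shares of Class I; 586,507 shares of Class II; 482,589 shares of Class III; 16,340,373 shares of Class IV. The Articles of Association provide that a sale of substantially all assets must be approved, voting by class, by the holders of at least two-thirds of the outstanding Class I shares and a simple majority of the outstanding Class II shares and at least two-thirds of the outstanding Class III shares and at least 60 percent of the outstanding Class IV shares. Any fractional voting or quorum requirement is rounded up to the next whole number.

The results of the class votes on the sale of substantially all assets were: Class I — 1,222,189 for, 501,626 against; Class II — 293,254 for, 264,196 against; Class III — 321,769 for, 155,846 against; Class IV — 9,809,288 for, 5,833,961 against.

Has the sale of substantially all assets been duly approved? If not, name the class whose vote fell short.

Class I: 2/3 of 1834186 = 1222790.67, rounded up to 1222791; 1,222,791 required, 1,222,189 in favor — not approved.
Class II: a majority of 586507 is 293254; 293,254 required, 293,254 in favor — approved.
Class III: 2/3 of 482589 = 321726; 321,726 required, 321,769 in favor — approved.
Class IV: 3/5 of 16340373 = 9804223.80, rounded up to 9804224; 9,804,224 required, 9,809,288 in favor — approved.

Not approved — the Class I shares did not give the required vote.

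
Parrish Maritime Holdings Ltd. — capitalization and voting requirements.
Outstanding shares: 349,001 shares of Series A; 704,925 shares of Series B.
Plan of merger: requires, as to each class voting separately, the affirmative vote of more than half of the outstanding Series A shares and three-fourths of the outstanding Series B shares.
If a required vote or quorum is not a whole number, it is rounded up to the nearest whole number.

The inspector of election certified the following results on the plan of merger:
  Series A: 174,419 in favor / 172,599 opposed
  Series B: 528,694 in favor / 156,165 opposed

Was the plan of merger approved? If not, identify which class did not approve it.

Not approved — the Series A shares did not give the required vote.

Series A: a majority of 349001 is 174501; 174,501 required, 174,419 in favor — not approved.
Series B: 3/4 of 704925 = 528693.75, rounded up to 528694; 528,694 required, 528,694 in favor — approved.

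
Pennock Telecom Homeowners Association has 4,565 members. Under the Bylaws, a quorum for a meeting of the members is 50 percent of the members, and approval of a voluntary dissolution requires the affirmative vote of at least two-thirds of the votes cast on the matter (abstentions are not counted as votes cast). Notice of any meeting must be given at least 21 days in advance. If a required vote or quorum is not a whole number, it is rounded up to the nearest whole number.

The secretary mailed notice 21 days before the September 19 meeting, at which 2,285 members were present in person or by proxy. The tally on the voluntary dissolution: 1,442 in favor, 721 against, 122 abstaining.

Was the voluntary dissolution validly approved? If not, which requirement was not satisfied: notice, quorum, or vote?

Valid — all requirements satisfied.

Notice: 21 days given; 21 required. Satisfied.
Quorum: 50% of 4,565 = 2,282.50, rounded up to 2,283; 2,285 present. Satisfied.
Vote: requires two-thirds of the votes cast (2,285 − 122 abstaining = 2,163); 2/3 of 2163 = 1442, so 1,442 needed; 1,442 in favor. Satisfied.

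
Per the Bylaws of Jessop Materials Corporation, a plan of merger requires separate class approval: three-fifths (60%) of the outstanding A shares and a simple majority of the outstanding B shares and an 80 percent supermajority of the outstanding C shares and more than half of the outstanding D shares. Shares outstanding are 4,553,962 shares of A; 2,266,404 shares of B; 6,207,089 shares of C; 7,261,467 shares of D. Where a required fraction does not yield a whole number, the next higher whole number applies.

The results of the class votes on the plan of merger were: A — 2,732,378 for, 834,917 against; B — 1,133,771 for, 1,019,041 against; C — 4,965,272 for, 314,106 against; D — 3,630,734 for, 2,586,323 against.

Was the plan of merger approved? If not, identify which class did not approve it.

A: 3/5 of 4553962 = 2732377.20, rounded up to 2732378; 2,732,378 required, 2,732,378 in favor — approved.
B: a majority of 2266404 is 1133203; 1,133,203 required, 1,133,771 in favor — approved.
C: 4/5 of 6207089 = 4965671.20, rounded up to 4965672; 4,965,672 required, 4,965,272 in favor — not approved.
D: a majority of 7261467 is 3630734; 3,630,734 required, 3,630,734 in favor — approved.

Not approved — the C shares did not give the required vote.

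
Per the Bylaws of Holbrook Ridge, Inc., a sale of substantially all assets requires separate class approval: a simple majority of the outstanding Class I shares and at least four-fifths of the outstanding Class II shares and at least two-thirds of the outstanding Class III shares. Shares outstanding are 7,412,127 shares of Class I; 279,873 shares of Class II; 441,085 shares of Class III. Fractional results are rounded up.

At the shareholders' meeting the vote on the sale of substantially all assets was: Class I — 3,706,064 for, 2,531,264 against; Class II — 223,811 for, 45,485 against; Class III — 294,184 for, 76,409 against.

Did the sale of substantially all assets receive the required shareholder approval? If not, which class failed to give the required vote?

Not approved — the Class II shares did not give the required vote.

Class I: a majority of 7412127 is 3706064; 3,706,064 required, 3,706,064 in favor — approved.
Class II: 4/5 of 279873 = 223898.40, rounded up to 223899; 223,899 required, 223,811 in favor — not approved.
Class III: 2/3 of 441085 = 294056.67, rounded up to 294057; 294,057 required, 294,184 in favor — approved.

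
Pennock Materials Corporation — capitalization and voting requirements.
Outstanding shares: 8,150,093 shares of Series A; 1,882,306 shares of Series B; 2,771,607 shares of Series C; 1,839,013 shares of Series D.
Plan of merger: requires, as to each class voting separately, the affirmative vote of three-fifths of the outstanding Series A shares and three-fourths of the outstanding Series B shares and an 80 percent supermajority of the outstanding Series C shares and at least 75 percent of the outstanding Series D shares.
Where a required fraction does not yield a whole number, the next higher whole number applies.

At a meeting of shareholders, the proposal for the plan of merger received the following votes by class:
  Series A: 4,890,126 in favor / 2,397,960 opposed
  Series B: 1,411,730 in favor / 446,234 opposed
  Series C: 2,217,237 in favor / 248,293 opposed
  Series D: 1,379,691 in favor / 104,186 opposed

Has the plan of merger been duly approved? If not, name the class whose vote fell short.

Series A: 3/5 of 8150093 = 4890055.80, rounded up to 4890056; 4,890,056 required, 4,890,126 in favor — approved.
Series B: 3/4 of 1882306 = 1411729.50, rounded up to 1411730; 1,411,730 required, 1,411,730 in favor — approved.
Series C: 4/5 of 2771607 = 2217285.60, rounded up to 2217286; 2,217,286 required, 2,217,237 in favor — not approved.
Series D: 3/4 of 1839013 = 1379259.75, rounded up to 1379260; 1,379,260 required, 1,379,691 in favor — approved.

Not approved — the Series C shares did not give the required vote.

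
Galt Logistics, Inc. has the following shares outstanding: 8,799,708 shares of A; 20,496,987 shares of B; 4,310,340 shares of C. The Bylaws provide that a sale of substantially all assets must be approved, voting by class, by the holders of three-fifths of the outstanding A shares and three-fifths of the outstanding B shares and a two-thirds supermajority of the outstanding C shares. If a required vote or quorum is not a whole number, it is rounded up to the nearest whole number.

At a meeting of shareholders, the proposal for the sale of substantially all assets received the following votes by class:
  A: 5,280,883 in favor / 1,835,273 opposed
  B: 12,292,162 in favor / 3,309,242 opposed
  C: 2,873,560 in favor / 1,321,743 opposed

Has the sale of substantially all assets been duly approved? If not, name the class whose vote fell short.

A: 3/5 of 8799708 = 5279824.80, rounded up to 5279825; 5,279,825 required, 5,280,883 in favor — approved.
B: 3/5 of 20496987 = 12298192.20, rounded up to 12298193; 12,298,193 required, 12,292,162 in favor — not approved.
C: 2/3 of 4310340 = 2873560; 2,873,560 required, 2,873,560 in favor — approved.

Not approved — the B shares did not give the required vote.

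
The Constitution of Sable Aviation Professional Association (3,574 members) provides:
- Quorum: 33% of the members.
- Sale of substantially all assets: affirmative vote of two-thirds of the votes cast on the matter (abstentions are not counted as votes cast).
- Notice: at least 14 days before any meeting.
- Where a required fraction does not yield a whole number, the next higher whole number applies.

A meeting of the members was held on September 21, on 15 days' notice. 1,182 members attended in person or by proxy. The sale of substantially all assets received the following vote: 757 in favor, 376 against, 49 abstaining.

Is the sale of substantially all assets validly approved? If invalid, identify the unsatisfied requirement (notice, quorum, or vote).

Notice: 15 days given; 14 required. Satisfied.
Quorum: 33% of 3,574 = 1,179.42, rounded up to 1,180; 1,182 present. Satisfied.
Vote: requires two-thirds of the votes cast (1,182 − 49 abstaining = 1,133); 2/3 of 1133 = 755.33, rounded up to 756, so 756 needed; 757 in favor. Satisfied.

Valid — all requirements satisfied.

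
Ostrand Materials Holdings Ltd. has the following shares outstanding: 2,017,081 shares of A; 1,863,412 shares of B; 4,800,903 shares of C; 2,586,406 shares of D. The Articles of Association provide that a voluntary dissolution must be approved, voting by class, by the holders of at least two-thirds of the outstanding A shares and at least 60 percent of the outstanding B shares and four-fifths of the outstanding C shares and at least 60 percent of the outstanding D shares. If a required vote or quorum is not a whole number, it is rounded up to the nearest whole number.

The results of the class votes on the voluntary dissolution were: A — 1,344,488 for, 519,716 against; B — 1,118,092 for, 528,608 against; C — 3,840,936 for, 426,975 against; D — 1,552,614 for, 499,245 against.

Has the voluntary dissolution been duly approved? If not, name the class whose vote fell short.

A: 2/3 of 2017081 = 1344720.67, rounded up to 1344721; 1,344,721 required, 1,344,488 in favor — not approved.
B: 3/5 of 1863412 = 1118047.20, rounded up to 1118048; 1,118,048 required, 1,118,092 in favor — approved.
C: 4/5 of 4800903 = 3840722.40, rounded up to 3840723; 3,840,723 required, 3,840,936 in favor — approved.
D: 3/5 of 2586406 = 1551843.60, rounded up to 1551844; 1,551,844 required, 1,552,614 in favor — approved.

Not approved — the A shares did not give the required vote.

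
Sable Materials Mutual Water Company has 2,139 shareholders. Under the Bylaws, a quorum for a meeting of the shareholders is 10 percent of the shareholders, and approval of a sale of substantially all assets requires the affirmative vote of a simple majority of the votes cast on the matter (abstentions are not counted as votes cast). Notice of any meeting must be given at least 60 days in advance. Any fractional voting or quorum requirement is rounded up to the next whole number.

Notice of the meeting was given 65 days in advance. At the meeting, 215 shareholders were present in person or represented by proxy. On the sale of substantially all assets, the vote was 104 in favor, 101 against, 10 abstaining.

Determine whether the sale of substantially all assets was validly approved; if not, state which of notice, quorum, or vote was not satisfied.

Valid — all requirements satisfied.

Notice: 65 days given; 60 required. Satisfied.
Quorum: 10% of 2,139 = 213.90, rounded up to 214; 215 present. Satisfied.
Vote: requires a majority of the votes cast (215 − 10 abstaining = 205); a majority of 205 is 103, so 103 needed; 104 in favor. Satisfied.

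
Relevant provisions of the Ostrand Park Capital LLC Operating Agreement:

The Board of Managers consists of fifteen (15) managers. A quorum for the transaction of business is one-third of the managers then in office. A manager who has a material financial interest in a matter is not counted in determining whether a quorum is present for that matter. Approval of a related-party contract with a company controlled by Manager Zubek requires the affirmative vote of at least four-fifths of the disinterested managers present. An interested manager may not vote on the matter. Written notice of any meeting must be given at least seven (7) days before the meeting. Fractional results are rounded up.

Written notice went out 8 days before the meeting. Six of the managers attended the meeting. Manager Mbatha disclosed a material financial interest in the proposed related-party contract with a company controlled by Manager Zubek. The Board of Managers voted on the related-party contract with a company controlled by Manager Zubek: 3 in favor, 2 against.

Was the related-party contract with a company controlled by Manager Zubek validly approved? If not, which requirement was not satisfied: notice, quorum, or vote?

Invalid — vote requirement not satisfied.

Notice: 8 days given; 7 required (8 ≥ 7). Satisfied.
Quorum: 6 present, but the 1 interested manager does not count, leaving 5. Quorum is 5. Satisfied.
Vote: the related-party contract with a company controlled by Manager Zubek requires four-fifths of the disinterested managers present (6 − 1 = 5). 4/5 of 5 = 4, so 4 affirmative votes are needed; 3 voted in favor. Not satisfied.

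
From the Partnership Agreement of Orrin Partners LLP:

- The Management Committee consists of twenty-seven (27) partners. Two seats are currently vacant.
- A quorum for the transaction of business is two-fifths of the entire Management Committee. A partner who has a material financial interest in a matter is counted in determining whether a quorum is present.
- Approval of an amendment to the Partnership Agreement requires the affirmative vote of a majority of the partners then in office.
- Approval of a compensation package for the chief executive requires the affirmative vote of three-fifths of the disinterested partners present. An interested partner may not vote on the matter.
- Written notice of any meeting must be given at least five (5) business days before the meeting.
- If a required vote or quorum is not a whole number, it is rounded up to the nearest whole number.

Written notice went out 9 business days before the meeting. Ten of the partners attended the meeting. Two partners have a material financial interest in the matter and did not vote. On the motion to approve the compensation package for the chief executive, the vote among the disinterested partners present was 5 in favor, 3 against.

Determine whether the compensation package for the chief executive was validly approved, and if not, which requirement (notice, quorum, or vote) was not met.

Notice: 9 business days given; 5 required (9 ≥ 5). Satisfied.
Quorum: 10 present (interested partners count toward quorum); quorum is 11. Not satisfied.
Vote: the compensation package for the chief executive requires three-fifths of the disinterested partners present (10 − 2 = 8). 3/5 of 8 = 4.80, rounded up to 5, so 5 affirmative votes are needed; 5 voted in favor. Satisfied. (Moot — without a quorum no business can be validly transacted.)

Invalid — quorum requirement not satisfied.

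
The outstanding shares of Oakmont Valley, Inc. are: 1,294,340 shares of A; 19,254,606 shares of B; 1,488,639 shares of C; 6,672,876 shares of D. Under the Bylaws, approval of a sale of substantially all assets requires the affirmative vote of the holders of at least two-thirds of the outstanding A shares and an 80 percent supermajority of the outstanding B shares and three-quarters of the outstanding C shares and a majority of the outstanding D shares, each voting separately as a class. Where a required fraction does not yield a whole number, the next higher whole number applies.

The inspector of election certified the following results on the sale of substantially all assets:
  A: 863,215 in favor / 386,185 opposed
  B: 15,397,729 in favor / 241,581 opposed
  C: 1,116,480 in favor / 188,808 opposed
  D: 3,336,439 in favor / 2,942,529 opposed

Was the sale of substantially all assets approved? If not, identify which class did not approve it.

A: 2/3 of 1294340 = 862893.33, rounded up to 862894; 862,894 required, 863,215 in favor — approved.
B: 4/5 of 19254606 = 15403684.80, rounded up to 15403685; 15,403,685 required, 15,397,729 in favor — not approved.
C: 3/4 of 1488639 = 1116479.25, rounded up to 1116480; 1,116,480 required, 1,116,480 in favor — approved.
D: a majority of 6672876 is 3336439; 3,336,439 required, 3,336,439 in favor — approved.

Not approved — the B shares did not give the required vote.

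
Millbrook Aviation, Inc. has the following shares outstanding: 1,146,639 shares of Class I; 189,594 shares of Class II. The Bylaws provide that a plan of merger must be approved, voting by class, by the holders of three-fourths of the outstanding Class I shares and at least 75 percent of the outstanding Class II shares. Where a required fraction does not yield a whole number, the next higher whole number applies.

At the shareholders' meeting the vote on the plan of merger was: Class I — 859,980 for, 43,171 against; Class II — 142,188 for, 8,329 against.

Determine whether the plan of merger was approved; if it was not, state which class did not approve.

Not approved — the Class II shares did not give the required vote.

Class I: 3/4 of 1146639 = 859979.25, rounded up to 859980; 859,980 required, 859,980 in favor — approved.
Class II: 3/4 of 189594 = 142195.50, rounded up to 142196; 142,196 required, 142,188 in favor — not approved.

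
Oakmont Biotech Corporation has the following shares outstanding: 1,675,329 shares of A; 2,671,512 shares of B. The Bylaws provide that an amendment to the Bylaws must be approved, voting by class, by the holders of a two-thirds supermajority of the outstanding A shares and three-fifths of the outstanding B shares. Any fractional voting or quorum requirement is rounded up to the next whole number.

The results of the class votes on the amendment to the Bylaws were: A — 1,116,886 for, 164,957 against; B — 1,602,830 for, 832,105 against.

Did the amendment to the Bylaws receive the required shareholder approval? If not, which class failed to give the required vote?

A: 2/3 of 1675329 = 1116886; 1,116,886 required, 1,116,886 in favor — approved.
B: 3/5 of 2671512 = 1602907.20, rounded up to 1602908; 1,602,908 required, 1,602,830 in favor — not approved.

Not approved — the B shares did not give the required vote.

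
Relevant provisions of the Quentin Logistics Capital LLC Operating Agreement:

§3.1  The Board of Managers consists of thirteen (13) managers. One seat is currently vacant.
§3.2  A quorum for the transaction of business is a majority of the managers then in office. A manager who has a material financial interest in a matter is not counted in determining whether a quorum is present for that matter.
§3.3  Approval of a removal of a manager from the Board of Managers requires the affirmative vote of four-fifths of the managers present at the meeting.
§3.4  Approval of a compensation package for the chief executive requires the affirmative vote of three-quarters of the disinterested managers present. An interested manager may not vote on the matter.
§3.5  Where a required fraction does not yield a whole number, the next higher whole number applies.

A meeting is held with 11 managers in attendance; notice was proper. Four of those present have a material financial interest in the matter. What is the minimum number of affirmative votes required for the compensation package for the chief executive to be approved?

The compensation package for the chief executive requires three-fourths of the disinterested managers present (11 − 4 = 7).
3/4 of 7 = 5.25, rounded up to 6.

6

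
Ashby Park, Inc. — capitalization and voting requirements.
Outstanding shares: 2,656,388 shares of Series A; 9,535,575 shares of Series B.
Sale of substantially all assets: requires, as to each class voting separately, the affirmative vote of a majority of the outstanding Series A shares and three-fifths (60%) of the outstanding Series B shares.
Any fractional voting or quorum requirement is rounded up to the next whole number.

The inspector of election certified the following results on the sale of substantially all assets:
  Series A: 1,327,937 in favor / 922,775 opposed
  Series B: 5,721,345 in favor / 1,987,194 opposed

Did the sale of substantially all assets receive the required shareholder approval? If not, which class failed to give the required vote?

Not approved — the Series A shares did not give the required vote.

Series A: a majority of 2656388 is 1328195; 1,328,195 required, 1,327,937 in favor — not approved.
Series B: 3/5 of 9535575 = 5721345; 5,721,345 required, 5,721,345 in favor — approved.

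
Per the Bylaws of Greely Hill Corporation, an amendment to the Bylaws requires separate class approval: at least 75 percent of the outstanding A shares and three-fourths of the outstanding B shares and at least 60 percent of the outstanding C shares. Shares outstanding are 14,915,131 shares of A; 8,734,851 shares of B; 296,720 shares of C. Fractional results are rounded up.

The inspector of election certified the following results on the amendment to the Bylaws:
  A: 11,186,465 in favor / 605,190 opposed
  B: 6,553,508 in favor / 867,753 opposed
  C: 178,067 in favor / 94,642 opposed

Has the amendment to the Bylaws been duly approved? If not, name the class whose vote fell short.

A: 3/4 of 14915131 = 11186348.25, rounded up to 11186349; 11,186,349 required, 11,186,465 in favor — approved.
B: 3/4 of 8734851 = 6551138.25, rounded up to 6551139; 6,551,139 required, 6,553,508 in favor — approved.
C: 3/5 of 296720 = 178032; 178,032 required, 178,067 in favor — approved.

Approved — every class gave the required vote.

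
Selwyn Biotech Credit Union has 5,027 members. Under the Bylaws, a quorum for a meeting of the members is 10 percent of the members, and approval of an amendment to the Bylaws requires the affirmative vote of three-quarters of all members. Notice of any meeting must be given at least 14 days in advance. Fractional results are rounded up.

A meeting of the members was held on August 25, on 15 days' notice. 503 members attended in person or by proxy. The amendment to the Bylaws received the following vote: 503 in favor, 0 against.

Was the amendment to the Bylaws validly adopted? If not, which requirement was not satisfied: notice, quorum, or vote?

Notice: 15 days given; 14 required. Satisfied.
Quorum: 10% of 5,027 = 502.70, rounded up to 503; 503 present. Satisfied.
Vote: requires three-fourths of all members (5,027); 3/4 of 5027 = 3770.25, rounded up to 3771, so 3,771 needed; 503 in favor. Not satisfied.

Invalid — vote requirement not satisfied.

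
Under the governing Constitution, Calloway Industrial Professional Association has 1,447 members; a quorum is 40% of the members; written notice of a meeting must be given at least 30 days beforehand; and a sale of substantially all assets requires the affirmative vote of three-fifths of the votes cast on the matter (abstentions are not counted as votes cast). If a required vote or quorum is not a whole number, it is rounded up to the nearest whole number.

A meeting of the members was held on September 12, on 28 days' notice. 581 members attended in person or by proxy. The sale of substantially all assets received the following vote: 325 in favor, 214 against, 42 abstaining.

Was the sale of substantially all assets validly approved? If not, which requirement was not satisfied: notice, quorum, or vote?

Invalid — notice requirement not satisfied.

Notice: 28 days given; 30 required. Not satisfied.
Quorum: 40% of 1,447 = 578.80, rounded up to 579; 581 present. Satisfied.
Vote: requires three-fifths of the votes cast (581 − 42 abstaining = 539); 3/5 of 539 = 323.40, rounded up to 324, so 324 needed; 325 in favor. Satisfied.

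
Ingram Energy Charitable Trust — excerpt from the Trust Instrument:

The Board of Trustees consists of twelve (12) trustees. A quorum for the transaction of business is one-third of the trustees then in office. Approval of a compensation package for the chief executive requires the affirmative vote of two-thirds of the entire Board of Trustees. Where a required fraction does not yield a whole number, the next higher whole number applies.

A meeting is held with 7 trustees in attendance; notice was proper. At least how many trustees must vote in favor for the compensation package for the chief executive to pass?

8

The compensation package for the chief executive requires two-thirds of the entire Board of Trustees (12).
2/3 of 12 = 8.
(Only 7 can vote, so the compensation package for the chief executive cannot pass at this meeting, but the required vote is still 8.)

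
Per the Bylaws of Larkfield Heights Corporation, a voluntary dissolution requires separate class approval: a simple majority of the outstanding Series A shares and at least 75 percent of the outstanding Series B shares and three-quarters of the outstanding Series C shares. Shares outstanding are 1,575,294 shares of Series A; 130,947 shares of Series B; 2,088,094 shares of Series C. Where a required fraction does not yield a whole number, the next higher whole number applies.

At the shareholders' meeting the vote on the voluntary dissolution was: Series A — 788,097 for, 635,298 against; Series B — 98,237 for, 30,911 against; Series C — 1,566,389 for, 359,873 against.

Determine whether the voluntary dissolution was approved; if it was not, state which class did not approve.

Approved — every class gave the required vote.

Series A: a majority of 1575294 is 787648; 787,648 required, 788,097 in favor — approved.
Series B: 3/4 of 130947 = 98210.25, rounded up to 98211; 98,211 required, 98,237 in favor — approved.
Series C: 3/4 of 2088094 = 1566070.50, rounded up to 1566071; 1,566,071 required, 1,566,389 in favor — approved.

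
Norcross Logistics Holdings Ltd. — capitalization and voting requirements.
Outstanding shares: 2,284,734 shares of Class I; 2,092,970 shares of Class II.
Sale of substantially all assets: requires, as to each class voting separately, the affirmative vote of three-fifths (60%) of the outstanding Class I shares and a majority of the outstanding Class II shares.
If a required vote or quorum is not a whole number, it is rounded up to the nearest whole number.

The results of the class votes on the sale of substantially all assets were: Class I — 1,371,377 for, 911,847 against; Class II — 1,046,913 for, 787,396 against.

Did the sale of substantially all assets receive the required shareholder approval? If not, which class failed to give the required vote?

Class I: 3/5 of 2284734 = 1370840.40, rounded up to 1370841; 1,370,841 required, 1,371,377 in favor — approved.
Class II: a majority of 2092970 is 1046486; 1,046,486 required, 1,046,913 in favor — approved.

Approved — every class gave the required vote.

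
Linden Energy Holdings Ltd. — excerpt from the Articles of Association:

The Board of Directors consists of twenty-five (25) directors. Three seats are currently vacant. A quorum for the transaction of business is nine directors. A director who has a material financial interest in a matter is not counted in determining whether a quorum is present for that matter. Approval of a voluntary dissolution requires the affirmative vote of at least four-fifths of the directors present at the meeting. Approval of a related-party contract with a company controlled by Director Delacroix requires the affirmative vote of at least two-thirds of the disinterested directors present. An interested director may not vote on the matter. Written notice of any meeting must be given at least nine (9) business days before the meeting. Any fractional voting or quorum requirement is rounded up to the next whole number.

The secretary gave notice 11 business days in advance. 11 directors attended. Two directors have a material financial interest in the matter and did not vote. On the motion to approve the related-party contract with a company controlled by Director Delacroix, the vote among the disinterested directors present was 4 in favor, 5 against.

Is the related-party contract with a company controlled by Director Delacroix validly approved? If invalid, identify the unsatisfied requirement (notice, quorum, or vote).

Notice: 11 business days given; 9 required (11 ≥ 9). Satisfied.
Quorum: 11 present, but the 2 interested directors do not count, leaving 9. Quorum is 9. Satisfied.
Vote: the related-party contract with a company controlled by Director Delacroix requires two-thirds of the disinterested directors present (11 − 2 = 9). 2/3 of 9 = 6, so 6 affirmative votes are needed; 4 voted in favor. Not satisfied.

Invalid — vote requirement not satisfied.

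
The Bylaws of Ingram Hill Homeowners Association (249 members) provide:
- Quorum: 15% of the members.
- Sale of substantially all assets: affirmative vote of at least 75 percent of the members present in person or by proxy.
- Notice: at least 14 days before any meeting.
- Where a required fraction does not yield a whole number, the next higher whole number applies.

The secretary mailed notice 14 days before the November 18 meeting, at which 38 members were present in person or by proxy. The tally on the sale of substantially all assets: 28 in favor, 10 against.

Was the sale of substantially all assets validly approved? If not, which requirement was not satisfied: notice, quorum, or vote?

Invalid — vote requirement not satisfied.

Notice: 14 days given; 14 required. Satisfied.
Quorum: 15% of 249 = 37.35, rounded up to 38; 38 present. Satisfied.
Vote: requires three-fourths of those present (38); 3/4 of 38 = 28.50, rounded up to 29, so 29 needed; 28 in favor. Not satisfied.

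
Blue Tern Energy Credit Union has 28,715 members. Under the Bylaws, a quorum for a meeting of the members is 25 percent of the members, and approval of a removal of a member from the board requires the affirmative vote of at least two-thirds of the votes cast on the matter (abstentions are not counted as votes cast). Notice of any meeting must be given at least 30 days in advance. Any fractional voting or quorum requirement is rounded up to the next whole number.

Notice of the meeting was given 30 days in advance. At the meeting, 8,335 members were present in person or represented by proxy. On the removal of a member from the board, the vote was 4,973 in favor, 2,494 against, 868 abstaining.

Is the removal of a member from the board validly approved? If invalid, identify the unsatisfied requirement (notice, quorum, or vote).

Invalid — vote requirement not satisfied.

Notice: 30 days given; 30 required. Satisfied.
Quorum: 25% of 28,715 = 7,178.75, rounded up to 7,179; 8,335 present. Satisfied.
Vote: requires two-thirds of the votes cast (8,335 − 868 abstaining = 7,467); 2/3 of 7467 = 4978, so 4,978 needed; 4,973 in favor. Not satisfied.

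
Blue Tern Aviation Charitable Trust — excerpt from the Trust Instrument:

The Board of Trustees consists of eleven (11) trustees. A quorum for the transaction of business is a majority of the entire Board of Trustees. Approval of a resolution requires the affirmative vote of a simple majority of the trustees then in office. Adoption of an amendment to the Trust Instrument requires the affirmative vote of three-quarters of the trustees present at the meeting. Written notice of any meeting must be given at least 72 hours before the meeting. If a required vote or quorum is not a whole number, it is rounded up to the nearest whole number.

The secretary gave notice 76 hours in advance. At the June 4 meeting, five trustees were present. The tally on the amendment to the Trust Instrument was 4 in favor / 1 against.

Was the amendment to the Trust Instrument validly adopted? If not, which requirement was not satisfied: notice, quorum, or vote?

Notice: 76 hours given; 72 required (76 ≥ 72). Satisfied.
Quorum: 5 present; quorum is 6. Not satisfied.
Vote: the amendment to the Trust Instrument requires three-fourths of the trustees present (5). 3/4 of 5 = 3.75, rounded up to 4, so 4 affirmative votes are needed; 4 voted in favor. Satisfied. (Moot — without a quorum no business can be validly transacted.)

Invalid — quorum requirement not satisfied.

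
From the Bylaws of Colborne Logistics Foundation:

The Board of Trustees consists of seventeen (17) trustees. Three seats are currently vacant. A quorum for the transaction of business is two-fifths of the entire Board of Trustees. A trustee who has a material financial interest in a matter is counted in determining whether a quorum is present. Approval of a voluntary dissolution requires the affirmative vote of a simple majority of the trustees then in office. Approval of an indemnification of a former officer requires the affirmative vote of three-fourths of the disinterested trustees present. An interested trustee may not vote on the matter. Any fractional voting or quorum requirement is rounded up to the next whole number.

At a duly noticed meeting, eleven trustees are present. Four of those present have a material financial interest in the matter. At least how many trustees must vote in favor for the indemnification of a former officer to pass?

The indemnification of a former officer requires three-fourths of the disinterested trustees present (11 − 4 = 7).
3/4 of 7 = 5.25, rounded up to 6.

6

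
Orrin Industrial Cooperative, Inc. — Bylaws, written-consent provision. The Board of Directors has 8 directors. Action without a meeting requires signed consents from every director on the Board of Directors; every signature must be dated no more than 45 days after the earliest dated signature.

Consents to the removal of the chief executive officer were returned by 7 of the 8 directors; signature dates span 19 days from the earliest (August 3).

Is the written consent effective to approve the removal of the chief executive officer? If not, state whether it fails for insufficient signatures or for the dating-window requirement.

Signatures required: all of 8 — unanimous means all 8, so 8 needed; 7 signed. Insufficient.
Dating window: the latest signature is 19 days after the earliest; the limit is 45 days. Within the window.

Not effective — insufficient signatures.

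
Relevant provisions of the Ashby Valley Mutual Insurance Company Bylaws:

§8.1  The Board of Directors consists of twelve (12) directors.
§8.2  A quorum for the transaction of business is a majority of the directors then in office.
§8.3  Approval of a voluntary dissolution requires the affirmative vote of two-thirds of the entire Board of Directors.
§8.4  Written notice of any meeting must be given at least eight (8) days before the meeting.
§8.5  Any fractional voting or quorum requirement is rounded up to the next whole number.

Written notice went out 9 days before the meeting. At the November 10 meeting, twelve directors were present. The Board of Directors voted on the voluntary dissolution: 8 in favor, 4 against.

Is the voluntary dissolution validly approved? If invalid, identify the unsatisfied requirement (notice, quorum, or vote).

Notice: 9 days given; 8 required (9 ≥ 8). Satisfied.
Quorum: 12 present; quorum is 7. Satisfied.
Vote: the voluntary dissolution requires two-thirds of the entire Board of Directors (12). 2/3 of 12 = 8, so 8 affirmative votes are needed; 8 voted in favor. Satisfied.

Valid — all requirements satisfied.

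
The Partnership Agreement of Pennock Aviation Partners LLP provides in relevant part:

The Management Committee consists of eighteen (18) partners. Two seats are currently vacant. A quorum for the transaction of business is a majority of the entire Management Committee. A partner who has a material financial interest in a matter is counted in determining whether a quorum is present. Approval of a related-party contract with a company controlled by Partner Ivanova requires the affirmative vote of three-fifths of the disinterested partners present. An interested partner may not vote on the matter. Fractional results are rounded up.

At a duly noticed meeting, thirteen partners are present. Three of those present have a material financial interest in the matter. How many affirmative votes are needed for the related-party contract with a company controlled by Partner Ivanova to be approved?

The related-party contract with a company controlled by Partner Ivanova requires three-fifths of the disinterested partners present (13 − 3 = 10).
3/5 of 10 = 6.

6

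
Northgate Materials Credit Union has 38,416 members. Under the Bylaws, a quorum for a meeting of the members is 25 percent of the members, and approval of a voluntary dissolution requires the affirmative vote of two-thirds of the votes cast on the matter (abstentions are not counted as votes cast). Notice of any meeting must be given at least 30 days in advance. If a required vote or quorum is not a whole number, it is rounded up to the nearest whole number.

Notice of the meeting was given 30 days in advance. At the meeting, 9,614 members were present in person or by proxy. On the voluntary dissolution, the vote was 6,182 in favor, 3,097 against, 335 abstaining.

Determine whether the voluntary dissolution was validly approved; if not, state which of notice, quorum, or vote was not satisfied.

Notice: 30 days given; 30 required. Satisfied.
Quorum: 25% of 38,416 = 9,604; 9,614 present. Satisfied.
Vote: requires two-thirds of the votes cast (9,614 − 335 abstaining = 9,279); 2/3 of 9279 = 6186, so 6,186 needed; 6,182 in favor. Not satisfied.

Invalid — vote requirement not satisfied.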